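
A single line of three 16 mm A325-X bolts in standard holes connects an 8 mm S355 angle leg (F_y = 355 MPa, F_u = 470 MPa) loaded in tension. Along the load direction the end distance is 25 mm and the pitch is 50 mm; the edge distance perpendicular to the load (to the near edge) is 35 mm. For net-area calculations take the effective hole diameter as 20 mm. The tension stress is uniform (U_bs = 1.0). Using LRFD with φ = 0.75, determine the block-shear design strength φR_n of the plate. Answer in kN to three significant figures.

Shear plane L_v = 25 + 2·50 = 125 mm; A_gv = 125 × 8 = 1000 mm².
A_nv = (125 − 2.5·20) × 8 = 600 mm².
A_nt = (35 − 0.5·20) × 8 = 200 mm².
0.6 F_u A_nv = 169.2 kN; 0.6 F_y A_gv = 213 kN → shear rupture governs the shear term.
R_n = 169.2 + 1.0 × 470 × 200 / 1000 = 263.2 kN.
Design strength φR_n = 0.75 × 263.2 = 197 kN.

197 kN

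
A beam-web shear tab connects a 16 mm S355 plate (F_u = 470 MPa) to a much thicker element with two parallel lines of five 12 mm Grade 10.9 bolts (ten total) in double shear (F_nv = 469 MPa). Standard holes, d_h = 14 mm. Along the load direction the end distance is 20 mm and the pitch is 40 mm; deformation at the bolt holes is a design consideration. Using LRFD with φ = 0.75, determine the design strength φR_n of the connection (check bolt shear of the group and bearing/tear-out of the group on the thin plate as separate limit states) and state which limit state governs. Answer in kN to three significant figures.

Bolt shear: A_b = π·12²/4 = 113.1 mm²; R_n = 469 × 113.1 × 10 × 2 / 1000 = 1061 kN → 0.75 × 1061 = 796 kN.
Bearing (1.2 l_c t F_u ≤ 2.4 d t F_u): upper limit = 2.4·12·16·470 / 1000 = 216.6 kN.
  Edge l_c = 20 − 14/2 = 13 → r_n = 117.3 kN; interior l_c = 40 − 14 = 26 → r_n = 216.6 kN.
  R_n,bearing = 2·117.3 + 8·216.6 = 1967 kN → 0.75 × 1967 = 1480 kN.
Bolt shear governs: 796 kN.

796 kN (bolt shear governs)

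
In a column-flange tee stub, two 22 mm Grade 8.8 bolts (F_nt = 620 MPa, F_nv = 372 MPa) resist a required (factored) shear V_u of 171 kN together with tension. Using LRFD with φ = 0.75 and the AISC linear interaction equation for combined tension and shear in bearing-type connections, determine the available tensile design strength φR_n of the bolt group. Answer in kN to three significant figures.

A_b = π·22²/4 = 380.1 mm²; f_rv = 171 × 1000 / (2 × 380.1) = 224.9 MPa.
F'_nt = 1.3 F_nt − (F_nt / φF_nv) f_rv = 1.3·620 − (620/(0.75·372))·224.9 = 306.2 MPa, capped at F_nt → F'_nt = 306.2 MPa.
R_n = F'_nt · A_b · n = 306.2 × 380.1 × 2 / 1000 = 232.8 kN.
Design strength φR_n = 0.75 × 232.8 = 175 kN.

175 kN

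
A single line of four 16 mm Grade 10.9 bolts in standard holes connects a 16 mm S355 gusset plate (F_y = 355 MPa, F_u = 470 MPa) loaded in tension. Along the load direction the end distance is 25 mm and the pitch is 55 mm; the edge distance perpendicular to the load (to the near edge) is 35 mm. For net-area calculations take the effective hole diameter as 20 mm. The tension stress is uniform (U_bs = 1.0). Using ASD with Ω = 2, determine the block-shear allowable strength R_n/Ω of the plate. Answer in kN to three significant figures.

365 kN

Shear plane L_v = 25 + 3·55 = 190 mm; A_gv = 190 × 16 = 3040 mm².
A_nv = (190 − 3.5·20) × 16 = 1920 mm².
A_nt = (35 − 0.5·20) × 16 = 400 mm².
0.6 F_u A_nv = 541.4 kN; 0.6 F_y A_gv = 647.5 kN → shear rupture governs the shear term.
R_n = 541.4 + 1.0 × 470 × 400 / 1000 = 729.4 kN.
Allowable strength R_n/Ω = 729.4 / 2 = 365 kN.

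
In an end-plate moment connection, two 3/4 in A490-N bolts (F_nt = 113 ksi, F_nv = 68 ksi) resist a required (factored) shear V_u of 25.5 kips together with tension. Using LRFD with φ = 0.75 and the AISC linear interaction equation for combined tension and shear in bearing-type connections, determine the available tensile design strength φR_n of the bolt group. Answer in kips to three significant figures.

55 kips

A_b = π·0.75²/4 = 0.4418 in²; f_rv = 25.5 / (2 × 0.4418) = 28.86 ksi.
F'_nt = 1.3 F_nt − (F_nt / φF_nv) f_rv = 1.3·113 − (113/(0.75·68))·28.86 = 82.96 ksi, capped at F_nt → F'_nt = 82.96 ksi.
R_n = F'_nt · A_b · n = 82.96 × 0.4418 × 2 = 73.3 kips.
Design strength φR_n = 0.75 × 73.3 = 55 kips.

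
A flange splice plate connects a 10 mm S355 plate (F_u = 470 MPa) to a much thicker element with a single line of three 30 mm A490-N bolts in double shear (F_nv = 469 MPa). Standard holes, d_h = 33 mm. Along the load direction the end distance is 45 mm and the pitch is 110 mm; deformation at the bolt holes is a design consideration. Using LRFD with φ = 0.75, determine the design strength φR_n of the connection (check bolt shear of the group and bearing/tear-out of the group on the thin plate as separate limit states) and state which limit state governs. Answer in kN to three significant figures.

Bolt shear: A_b = π·30²/4 = 706.9 mm²; R_n = 469 × 706.9 × 3 × 2 / 1000 = 1989 kN → 0.75 × 1989 = 1490 kN.
Bearing (1.2 l_c t F_u ≤ 2.4 d t F_u): upper limit = 2.4·30·10·470 / 1000 = 338.4 kN.
  Edge l_c = 45 − 33/2 = 28.5 → r_n = 160.7 kN; interior l_c = 110 − 33 = 77 → r_n = 338.4 kN.
  R_n,bearing = 1·160.7 + 2·338.4 = 837.5 kN → 0.75 × 837.5 = 628 kN.
Bearing governs: 628 kN.

628 kN (bearing governs)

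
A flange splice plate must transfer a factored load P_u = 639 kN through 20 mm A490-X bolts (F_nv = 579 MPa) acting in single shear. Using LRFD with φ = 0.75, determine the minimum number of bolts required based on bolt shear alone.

5 bolts

A_b = π·20²/4 = 314.2 mm².
Per-bolt design strength φR_n = 0.75 × 579 × 314.2 × 1 / 1000 = 136.4 kN.
n ≥ 639 / 136.4 = 4.684 → use 5 bolts.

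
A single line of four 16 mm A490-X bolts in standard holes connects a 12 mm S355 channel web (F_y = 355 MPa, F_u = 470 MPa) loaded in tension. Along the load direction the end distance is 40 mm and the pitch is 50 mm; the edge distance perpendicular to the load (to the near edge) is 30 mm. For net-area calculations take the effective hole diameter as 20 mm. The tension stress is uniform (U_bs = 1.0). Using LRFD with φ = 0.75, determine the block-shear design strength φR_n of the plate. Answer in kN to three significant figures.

Shear plane L_v = 40 + 3·50 = 190 mm; A_gv = 190 × 12 = 2280 mm².
A_nv = (190 − 3.5·20) × 12 = 1440 mm².
A_nt = (30 − 0.5·20) × 12 = 240 mm².
0.6 F_u A_nv = 406.1 kN; 0.6 F_y A_gv = 485.6 kN → shear rupture governs the shear term.
R_n = 406.1 + 1.0 × 470 × 240 / 1000 = 518.9 kN.
Design strength φR_n = 0.75 × 518.9 = 389 kN.

389 kN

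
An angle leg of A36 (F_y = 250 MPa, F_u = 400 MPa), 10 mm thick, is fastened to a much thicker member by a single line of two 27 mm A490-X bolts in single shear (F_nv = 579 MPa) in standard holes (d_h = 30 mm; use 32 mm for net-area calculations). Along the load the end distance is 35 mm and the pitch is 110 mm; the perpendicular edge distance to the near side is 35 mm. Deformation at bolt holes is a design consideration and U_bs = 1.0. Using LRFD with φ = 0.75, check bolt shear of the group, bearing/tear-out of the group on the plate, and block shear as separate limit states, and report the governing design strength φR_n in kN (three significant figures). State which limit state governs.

Bolt shear: A_b = π·27²/4 = 572.6 mm²; R_n = 579 × 572.6 × 2 × 1 / 1000 = 663 kN → 0.75 × 663 = 497 kN.
Bearing: edge l_c = 20, r_n = 96 kN; interior l_c = 80, r_n = 259.2 kN; R_n = 96 + 1·259.2 = 355.2 kN → 266 kN.
Block shear: A_gv = 1450, A_nv = 970, A_nt = 190 mm²; R_n = min(0.6F_uA_nv, 0.6F_yA_gv) + U_bs·F_u·A_nt = 293.5 kN → 220 kN.
Block shear governs: 220 kN.

220 kN (block shear governs)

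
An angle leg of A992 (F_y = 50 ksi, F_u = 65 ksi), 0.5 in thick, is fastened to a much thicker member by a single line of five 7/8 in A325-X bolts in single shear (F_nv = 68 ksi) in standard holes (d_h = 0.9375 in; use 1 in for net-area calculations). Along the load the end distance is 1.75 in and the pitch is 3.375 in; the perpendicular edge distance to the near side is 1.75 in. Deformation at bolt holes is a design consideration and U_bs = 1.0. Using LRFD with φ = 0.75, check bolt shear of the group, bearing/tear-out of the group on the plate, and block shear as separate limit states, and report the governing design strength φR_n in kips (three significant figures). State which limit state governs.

153 kips (bolt shear governs)

Bolt shear: A_b = π·0.875²/4 = 0.6013 in²; R_n = 68 × 0.6013 × 5 × 1 = 204.4 kips → 0.75 × 204.4 = 153 kips.
Bearing: edge l_c = 1.281, r_n = 49.97 kips; interior l_c = 2.438, r_n = 68.25 kips; R_n = 49.97 + 4·68.25 = 323 kips → 242 kips.
Block shear: A_gv = 7.625, A_nv = 5.375, A_nt = 0.625 in²; R_n = min(0.6F_uA_nv, 0.6F_yA_gv) + U_bs·F_u·A_nt = 250.2 kips → 188 kips.
Bolt shear governs: 153 kips.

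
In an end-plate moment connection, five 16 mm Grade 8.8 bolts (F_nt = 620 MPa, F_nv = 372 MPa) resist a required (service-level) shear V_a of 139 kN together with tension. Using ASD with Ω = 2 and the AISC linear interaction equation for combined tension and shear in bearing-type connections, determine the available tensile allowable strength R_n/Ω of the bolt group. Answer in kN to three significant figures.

A_b = π·16²/4 = 201.1 mm²; f_rv = 139 × 1000 / (5 × 201.1) = 138.3 MPa.
F'_nt = 1.3 F_nt − (Ω F_nt / F_nv) f_rv = 1.3·620 − (2·620/372)·138.3 = 345.1 MPa, capped at F_nt → F'_nt = 345.1 MPa.
R_n = F'_nt · A_b · n = 345.1 × 201.1 × 5 / 1000 = 346.9 kN.
Allowable strength R_n/Ω = 346.9 / 2 = 173 kN.

173 kN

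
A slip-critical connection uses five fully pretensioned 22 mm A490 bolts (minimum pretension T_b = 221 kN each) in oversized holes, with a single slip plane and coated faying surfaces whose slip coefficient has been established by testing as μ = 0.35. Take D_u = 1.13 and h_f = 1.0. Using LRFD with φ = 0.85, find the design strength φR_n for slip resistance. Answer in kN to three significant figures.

R_n = μ · D_u · h_f · T_b · n_s · n_b = 0.35 × 1.13 × 1.0 × 221 × 1 × 5 = 437 kN.
Design strength φR_n = 0.85 × 437 = 371 kN.

371 kN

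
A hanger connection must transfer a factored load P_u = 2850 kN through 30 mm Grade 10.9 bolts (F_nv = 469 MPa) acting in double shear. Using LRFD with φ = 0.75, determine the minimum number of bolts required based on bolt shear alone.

6 bolts

A_b = π·30²/4 = 706.9 mm².
Per-bolt design strength φR_n = 0.75 × 469 × 706.9 × 2 / 1000 = 497.3 kN.
n ≥ 2850 / 497.3 = 5.731 → use 6 bolts.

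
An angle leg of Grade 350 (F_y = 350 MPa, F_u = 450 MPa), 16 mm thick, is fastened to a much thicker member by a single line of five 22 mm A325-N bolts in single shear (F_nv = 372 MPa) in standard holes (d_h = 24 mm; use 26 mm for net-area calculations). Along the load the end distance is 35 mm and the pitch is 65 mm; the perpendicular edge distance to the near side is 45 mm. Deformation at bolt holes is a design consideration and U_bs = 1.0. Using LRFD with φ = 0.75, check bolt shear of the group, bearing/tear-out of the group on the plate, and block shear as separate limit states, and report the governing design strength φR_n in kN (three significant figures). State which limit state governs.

Bolt shear: A_b = π·22²/4 = 380.1 mm²; R_n = 372 × 380.1 × 5 × 1 / 1000 = 707 kN → 0.75 × 707 = 530 kN.
Bearing: edge l_c = 23, r_n = 198.7 kN; interior l_c = 41, r_n = 354.2 kN; R_n = 198.7 + 4·354.2 = 1616 kN → 1210 kN.
Block shear: A_gv = 4720, A_nv = 2848, A_nt = 512 mm²; R_n = min(0.6F_uA_nv, 0.6F_yA_gv) + U_bs·F_u·A_nt = 999.4 kN → 750 kN.
Bolt shear governs: 530 kN.

530 kN (bolt shear governs)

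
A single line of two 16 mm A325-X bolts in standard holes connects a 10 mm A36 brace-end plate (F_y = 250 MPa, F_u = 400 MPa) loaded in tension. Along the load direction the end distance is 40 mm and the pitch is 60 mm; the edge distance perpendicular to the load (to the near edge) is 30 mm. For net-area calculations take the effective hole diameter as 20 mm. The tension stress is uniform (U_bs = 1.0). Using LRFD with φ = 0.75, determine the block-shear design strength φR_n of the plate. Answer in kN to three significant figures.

172 kN

Shear plane L_v = 40 + 1·60 = 100 mm; A_gv = 100 × 10 = 1000 mm².
A_nv = (100 − 1.5·20) × 10 = 700 mm².
A_nt = (30 − 0.5·20) × 10 = 200 mm².
0.6 F_u A_nv = 168 kN; 0.6 F_y A_gv = 150 kN → shear yielding governs the shear term.
R_n = 150 + 1.0 × 400 × 200 / 1000 = 230 kN.
Design strength φR_n = 0.75 × 230 = 172 kN.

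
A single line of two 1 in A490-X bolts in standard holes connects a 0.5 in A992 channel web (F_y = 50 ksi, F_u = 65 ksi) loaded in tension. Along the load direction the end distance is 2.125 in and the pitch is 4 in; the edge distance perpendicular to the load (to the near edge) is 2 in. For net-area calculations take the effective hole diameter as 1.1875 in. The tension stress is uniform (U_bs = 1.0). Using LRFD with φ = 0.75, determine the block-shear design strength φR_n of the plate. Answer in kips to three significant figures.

97.8 kips

Shear plane L_v = 2.125 + 1·4 = 6.125 in; A_gv = 6.125 × 0.5 = 3.062 in².
A_nv = (6.125 − 1.5·1.1875) × 0.5 = 2.172 in².
A_nt = (2 − 0.5·1.1875) × 0.5 = 0.7031 in².
0.6 F_u A_nv = 84.7 kips; 0.6 F_y A_gv = 91.88 kips → shear rupture governs the shear term.
R_n = 84.7 + 1.0 × 65 × 0.7031 = 130.4 kips.
Design strength φR_n = 0.75 × 130.4 = 97.8 kips.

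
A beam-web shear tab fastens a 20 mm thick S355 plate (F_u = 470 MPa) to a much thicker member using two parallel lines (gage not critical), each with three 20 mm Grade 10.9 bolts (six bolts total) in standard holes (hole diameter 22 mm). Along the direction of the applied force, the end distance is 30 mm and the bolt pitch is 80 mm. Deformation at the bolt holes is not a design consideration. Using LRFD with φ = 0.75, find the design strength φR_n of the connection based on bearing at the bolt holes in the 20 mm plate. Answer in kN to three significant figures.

Per bolt r_n = 1.5 l_c t F_u ≤ 3.0 d t F_u; upper limit = 3.0 × 20 × 20 × 470 / 1000 = 564 kN.
Edge bolt: l_c = 30 − 22/2 = 19 mm → 1.5 × 19 × 20 × 470 / 1000 = 267.9 → r_n = 267.9 kN.
Interior bolts: l_c = 80 − 22 = 58 mm → 1.5 × 58 × 20 × 470 / 1000 = 817.8 → r_n = 564 kN.
R_n = 2 × 267.9 + 4 × 564 = 2792 kN.
Design strength φR_n = 0.75 × 2792 = 2090 kN.

2090 kN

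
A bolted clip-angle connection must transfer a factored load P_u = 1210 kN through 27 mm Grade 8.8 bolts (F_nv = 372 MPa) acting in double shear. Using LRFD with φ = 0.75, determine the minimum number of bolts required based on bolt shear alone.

A_b = π·27²/4 = 572.6 mm².
Per-bolt design strength φR_n = 0.75 × 372 × 572.6 × 2 / 1000 = 319.5 kN.
n ≥ 1210 / 319.5 = 3.787 → use 4 bolts.

4 bolts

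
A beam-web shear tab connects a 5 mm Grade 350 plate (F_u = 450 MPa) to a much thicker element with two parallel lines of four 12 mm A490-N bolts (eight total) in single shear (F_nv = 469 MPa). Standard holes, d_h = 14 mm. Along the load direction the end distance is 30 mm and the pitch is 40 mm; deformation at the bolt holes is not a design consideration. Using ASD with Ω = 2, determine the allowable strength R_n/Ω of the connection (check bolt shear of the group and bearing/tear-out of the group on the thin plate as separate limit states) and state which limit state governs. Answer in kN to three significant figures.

Bolt shear: A_b = π·12²/4 = 113.1 mm²; R_n = 469 × 113.1 × 8 × 1 / 1000 = 424.3 kN → 424.3 / 2 = 212 kN.
Bearing (1.5 l_c t F_u ≤ 3.0 d t F_u): upper limit = 3.0·12·5·450 / 1000 = 81 kN.
  Edge l_c = 30 − 14/2 = 23 → r_n = 77.62 kN; interior l_c = 40 − 14 = 26 → r_n = 81 kN.
  R_n,bearing = 2·77.62 + 6·81 = 641.2 kN → 641.2 / 2 = 321 kN.
Bolt shear governs: 212 kN.

212 kN (bolt shear governs)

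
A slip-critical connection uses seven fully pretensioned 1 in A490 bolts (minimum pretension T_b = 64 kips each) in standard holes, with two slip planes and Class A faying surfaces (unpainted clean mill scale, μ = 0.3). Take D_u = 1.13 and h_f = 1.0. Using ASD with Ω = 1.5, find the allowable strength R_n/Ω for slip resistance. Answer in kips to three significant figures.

R_n = μ · D_u · h_f · T_b · n_s · n_b = 0.3 × 1.13 × 1.0 × 64 × 2 × 7 = 303.7 kips.
Allowable strength R_n/Ω = 303.7 / 1.5 = 202 kips.

202 kips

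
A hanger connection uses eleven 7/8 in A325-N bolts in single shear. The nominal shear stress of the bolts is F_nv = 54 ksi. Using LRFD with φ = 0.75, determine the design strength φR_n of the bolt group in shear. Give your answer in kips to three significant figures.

A_b = π × 0.875² / 4 = 0.6013 in².
R_n = F_nv · A_b · n · n_s = 54 × 0.6013 × 11 × 1 = 357.2 kips.
Design strength φR_n = 0.75 × 357.2 = 268 kips.

268 kips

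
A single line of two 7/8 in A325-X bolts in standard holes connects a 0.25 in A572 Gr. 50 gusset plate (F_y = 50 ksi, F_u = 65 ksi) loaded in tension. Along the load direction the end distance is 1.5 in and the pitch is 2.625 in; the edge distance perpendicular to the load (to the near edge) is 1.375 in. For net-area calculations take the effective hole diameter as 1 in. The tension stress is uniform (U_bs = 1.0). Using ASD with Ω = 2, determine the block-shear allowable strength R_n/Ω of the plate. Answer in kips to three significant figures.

Shear plane L_v = 1.5 + 1·2.625 = 4.125 in; A_gv = 4.125 × 0.25 = 1.031 in².
A_nv = (4.125 − 1.5·1) × 0.25 = 0.6562 in².
A_nt = (1.375 − 0.5·1) × 0.25 = 0.2188 in².
0.6 F_u A_nv = 25.59 kips; 0.6 F_y A_gv = 30.94 kips → shear rupture governs the shear term.
R_n = 25.59 + 1.0 × 65 × 0.2188 = 39.81 kips.
Allowable strength R_n/Ω = 39.81 / 2 = 19.9 kips.

19.9 kips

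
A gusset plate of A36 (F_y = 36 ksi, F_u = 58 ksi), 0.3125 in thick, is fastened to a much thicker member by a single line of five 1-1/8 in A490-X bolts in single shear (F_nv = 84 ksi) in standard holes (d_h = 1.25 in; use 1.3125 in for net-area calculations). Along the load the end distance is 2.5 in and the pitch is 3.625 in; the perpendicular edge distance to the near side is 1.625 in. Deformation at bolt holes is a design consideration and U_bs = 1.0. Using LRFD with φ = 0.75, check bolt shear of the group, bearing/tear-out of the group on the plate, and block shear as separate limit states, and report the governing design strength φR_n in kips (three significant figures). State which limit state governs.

Bolt shear: A_b = π·1.125²/4 = 0.994 in²; R_n = 84 × 0.994 × 5 × 1 = 417.5 kips → 0.75 × 417.5 = 313 kips.
Bearing: edge l_c = 1.875, r_n = 40.78 kips; interior l_c = 2.375, r_n = 48.94 kips; R_n = 40.78 + 4·48.94 = 236.5 kips → 177 kips.
Block shear: A_gv = 5.312, A_nv = 3.467, A_nt = 0.3027 in²; R_n = min(0.6F_uA_nv, 0.6F_yA_gv) + U_bs·F_u·A_nt = 132.3 kips → 99.2 kips.
Block shear governs: 99.2 kips.

99.2 kips (block shear governs)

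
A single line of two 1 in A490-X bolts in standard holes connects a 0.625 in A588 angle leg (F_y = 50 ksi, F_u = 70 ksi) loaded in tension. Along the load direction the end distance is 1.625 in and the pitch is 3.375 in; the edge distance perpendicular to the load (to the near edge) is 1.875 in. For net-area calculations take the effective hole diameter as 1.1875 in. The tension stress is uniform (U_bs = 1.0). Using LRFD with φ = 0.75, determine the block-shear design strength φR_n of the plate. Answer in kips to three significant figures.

Shear plane L_v = 1.625 + 1·3.375 = 5 in; A_gv = 5 × 0.625 = 3.125 in².
A_nv = (5 − 1.5·1.1875) × 0.625 = 2.012 in².
A_nt = (1.875 − 0.5·1.1875) × 0.625 = 0.8008 in².
0.6 F_u A_nv = 84.49 kips; 0.6 F_y A_gv = 93.75 kips → shear rupture governs the shear term.
R_n = 84.49 + 1.0 × 70 × 0.8008 = 140.5 kips.
Design strength φR_n = 0.75 × 140.5 = 105 kips.

105 kips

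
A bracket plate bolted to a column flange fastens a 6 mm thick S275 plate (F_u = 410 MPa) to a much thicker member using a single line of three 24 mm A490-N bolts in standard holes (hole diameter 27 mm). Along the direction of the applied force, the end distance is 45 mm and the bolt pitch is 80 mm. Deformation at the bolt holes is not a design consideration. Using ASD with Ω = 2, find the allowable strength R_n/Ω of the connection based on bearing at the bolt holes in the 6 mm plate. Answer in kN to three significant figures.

Per bolt r_n = 1.5 l_c t F_u ≤ 3.0 d t F_u; upper limit = 3.0 × 24 × 6 × 410 / 1000 = 177.1 kN.
Edge bolt: l_c = 45 − 27/2 = 31.5 mm → 1.5 × 31.5 × 6 × 410 / 1000 = 116.2 → r_n = 116.2 kN.
Interior bolts: l_c = 80 − 27 = 53 mm → 1.5 × 53 × 6 × 410 / 1000 = 195.6 → r_n = 177.1 kN.
R_n = 1 × 116.2 + 2 × 177.1 = 470.5 kN.
Allowable strength R_n/Ω = 470.5 / 2 = 235 kN.

235 kN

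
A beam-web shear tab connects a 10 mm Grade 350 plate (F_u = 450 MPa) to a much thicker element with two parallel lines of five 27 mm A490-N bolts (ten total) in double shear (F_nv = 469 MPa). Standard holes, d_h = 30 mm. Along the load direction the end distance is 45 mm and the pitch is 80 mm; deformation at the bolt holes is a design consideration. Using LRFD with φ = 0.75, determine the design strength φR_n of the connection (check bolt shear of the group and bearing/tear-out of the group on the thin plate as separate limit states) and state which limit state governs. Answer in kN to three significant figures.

1860 kN (bearing governs)

Bolt shear: A_b = π·27²/4 = 572.6 mm²; R_n = 469 × 572.6 × 10 × 2 / 1000 = 5371 kN → 0.75 × 5371 = 4030 kN.
Bearing (1.2 l_c t F_u ≤ 2.4 d t F_u): upper limit = 2.4·27·10·450 / 1000 = 291.6 kN.
  Edge l_c = 45 − 30/2 = 30 → r_n = 162 kN; interior l_c = 80 − 30 = 50 → r_n = 270 kN.
  R_n,bearing = 2·162 + 8·270 = 2484 kN → 0.75 × 2484 = 1860 kN.
Bearing governs: 1860 kN.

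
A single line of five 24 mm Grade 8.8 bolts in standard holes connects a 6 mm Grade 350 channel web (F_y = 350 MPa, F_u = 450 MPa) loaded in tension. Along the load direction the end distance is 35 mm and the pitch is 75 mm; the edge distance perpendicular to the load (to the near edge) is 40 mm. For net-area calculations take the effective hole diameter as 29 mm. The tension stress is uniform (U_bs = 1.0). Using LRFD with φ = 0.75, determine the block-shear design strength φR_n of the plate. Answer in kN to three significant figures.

300 kN

Shear plane L_v = 35 + 4·75 = 335 mm; A_gv = 335 × 6 = 2010 mm².
A_nv = (335 − 4.5·29) × 6 = 1227 mm².
A_nt = (40 − 0.5·29) × 6 = 153 mm².
0.6 F_u A_nv = 331.3 kN; 0.6 F_y A_gv = 422.1 kN → shear rupture governs the shear term.
R_n = 331.3 + 1.0 × 450 × 153 / 1000 = 400.1 kN.
Design strength φR_n = 0.75 × 400.1 = 300 kN.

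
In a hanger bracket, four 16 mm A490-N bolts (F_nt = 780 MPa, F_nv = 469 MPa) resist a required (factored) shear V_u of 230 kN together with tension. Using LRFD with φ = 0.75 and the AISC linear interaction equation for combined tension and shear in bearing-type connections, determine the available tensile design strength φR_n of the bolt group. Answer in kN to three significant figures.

A_b = π·16²/4 = 201.1 mm²; f_rv = 230 × 1000 / (4 × 201.1) = 286 MPa.
F'_nt = 1.3 F_nt − (F_nt / φF_nv) f_rv = 1.3·780 − (780/(0.75·469))·286 = 379.8 MPa, capped at F_nt → F'_nt = 379.8 MPa.
R_n = F'_nt · A_b · n = 379.8 × 201.1 × 4 / 1000 = 305.5 kN.
Design strength φR_n = 0.75 × 305.5 = 229 kN.

229 kN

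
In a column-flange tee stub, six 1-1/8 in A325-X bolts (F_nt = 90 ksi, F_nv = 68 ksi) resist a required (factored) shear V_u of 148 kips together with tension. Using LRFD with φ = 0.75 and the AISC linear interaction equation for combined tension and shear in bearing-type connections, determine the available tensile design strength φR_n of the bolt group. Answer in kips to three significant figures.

A_b = π·1.125²/4 = 0.994 in²; f_rv = 148 / (6 × 0.994) = 24.82 ksi.
F'_nt = 1.3 F_nt − (F_nt / φF_nv) f_rv = 1.3·90 − (90/(0.75·68))·24.82 = 73.21 ksi, capped at F_nt → F'_nt = 73.21 ksi.
R_n = F'_nt · A_b · n = 73.21 × 0.994 × 6 = 436.6 kips.
Design strength φR_n = 0.75 × 436.6 = 327 kips.

327 kips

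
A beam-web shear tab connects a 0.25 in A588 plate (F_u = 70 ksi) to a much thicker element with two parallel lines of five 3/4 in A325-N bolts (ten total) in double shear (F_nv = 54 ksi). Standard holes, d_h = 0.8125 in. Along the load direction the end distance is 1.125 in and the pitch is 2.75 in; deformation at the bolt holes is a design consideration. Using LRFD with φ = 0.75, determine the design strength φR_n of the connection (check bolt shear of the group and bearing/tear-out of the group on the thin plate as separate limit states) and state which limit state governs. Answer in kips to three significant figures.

212 kips (bearing governs)

Bolt shear: A_b = π·0.75²/4 = 0.4418 in²; R_n = 54 × 0.4418 × 10 × 2 = 477.1 kips → 0.75 × 477.1 = 358 kips.
Bearing (1.2 l_c t F_u ≤ 2.4 d t F_u): upper limit = 2.4·0.75·0.25·70 = 31.5 kips.
  Edge l_c = 1.125 − 0.8125/2 = 0.7188 → r_n = 15.09 kips; interior l_c = 2.75 − 0.8125 = 1.938 → r_n = 31.5 kips.
  R_n,bearing = 2·15.09 + 8·31.5 = 282.2 kips → 0.75 × 282.2 = 212 kips.
Bearing governs: 212 kips.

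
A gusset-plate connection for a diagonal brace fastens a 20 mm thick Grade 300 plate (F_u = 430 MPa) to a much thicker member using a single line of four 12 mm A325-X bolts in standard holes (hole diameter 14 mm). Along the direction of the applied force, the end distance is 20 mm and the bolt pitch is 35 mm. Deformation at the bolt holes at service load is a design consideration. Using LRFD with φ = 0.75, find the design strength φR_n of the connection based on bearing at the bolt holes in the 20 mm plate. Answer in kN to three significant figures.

Per bolt r_n = 1.2 l_c t F_u ≤ 2.4 d t F_u; upper limit = 2.4 × 12 × 20 × 430 / 1000 = 247.7 kN.
Edge bolt: l_c = 20 − 14/2 = 13 mm → 1.2 × 13 × 20 × 430 / 1000 = 134.2 → r_n = 134.2 kN.
Interior bolts: l_c = 35 − 14 = 21 mm → 1.2 × 21 × 20 × 430 / 1000 = 216.7 → r_n = 216.7 kN.
R_n = 1 × 134.2 + 3 × 216.7 = 784.3 kN.
Design strength φR_n = 0.75 × 784.3 = 588 kN.

588 kN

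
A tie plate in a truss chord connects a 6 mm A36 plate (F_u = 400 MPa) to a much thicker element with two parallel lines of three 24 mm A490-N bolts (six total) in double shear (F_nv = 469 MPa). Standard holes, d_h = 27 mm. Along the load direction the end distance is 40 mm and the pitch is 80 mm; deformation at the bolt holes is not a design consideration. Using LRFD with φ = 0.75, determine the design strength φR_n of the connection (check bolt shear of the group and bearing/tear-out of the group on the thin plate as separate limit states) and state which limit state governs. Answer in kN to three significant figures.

Bolt shear: A_b = π·24²/4 = 452.4 mm²; R_n = 469 × 452.4 × 6 × 2 / 1000 = 2546 kN → 0.75 × 2546 = 1910 kN.
Bearing (1.5 l_c t F_u ≤ 3.0 d t F_u): upper limit = 3.0·24·6·400 / 1000 = 172.8 kN.
  Edge l_c = 40 − 27/2 = 26.5 → r_n = 95.4 kN; interior l_c = 80 − 27 = 53 → r_n = 172.8 kN.
  R_n,bearing = 2·95.4 + 4·172.8 = 882 kN → 0.75 × 882 = 662 kN.
Bearing governs: 662 kN.

662 kN (bearing governs)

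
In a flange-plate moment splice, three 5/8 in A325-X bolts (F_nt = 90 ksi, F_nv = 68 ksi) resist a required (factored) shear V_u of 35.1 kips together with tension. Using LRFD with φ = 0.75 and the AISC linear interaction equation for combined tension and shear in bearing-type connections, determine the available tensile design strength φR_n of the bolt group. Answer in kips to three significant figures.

A_b = π·0.625²/4 = 0.3068 in²; f_rv = 35.1 / (3 × 0.3068) = 38.14 ksi.
F'_nt = 1.3 F_nt − (F_nt / φF_nv) f_rv = 1.3·90 − (90/(0.75·68))·38.14 = 49.7 ksi, capped at F_nt → F'_nt = 49.7 ksi.
R_n = F'_nt · A_b · n = 49.7 × 0.3068 × 3 = 45.74 kips.
Design strength φR_n = 0.75 × 45.74 = 34.3 kips.

34.3 kips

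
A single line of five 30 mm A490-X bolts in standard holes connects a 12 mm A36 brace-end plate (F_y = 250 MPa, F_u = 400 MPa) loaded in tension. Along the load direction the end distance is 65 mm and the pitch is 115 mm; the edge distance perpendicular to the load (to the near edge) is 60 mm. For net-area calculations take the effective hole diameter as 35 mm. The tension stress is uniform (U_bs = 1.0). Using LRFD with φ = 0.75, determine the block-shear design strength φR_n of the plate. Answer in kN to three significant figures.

862 kN

Shear plane L_v = 65 + 4·115 = 525 mm; A_gv = 525 × 12 = 6300 mm².
A_nv = (525 − 4.5·35) × 12 = 4410 mm².
A_nt = (60 − 0.5·35) × 12 = 510 mm².
0.6 F_u A_nv = 1058 kN; 0.6 F_y A_gv = 945 kN → shear yielding governs the shear term.
R_n = 945 + 1.0 × 400 × 510 / 1000 = 1149 kN.
Design strength φR_n = 0.75 × 1149 = 862 kN.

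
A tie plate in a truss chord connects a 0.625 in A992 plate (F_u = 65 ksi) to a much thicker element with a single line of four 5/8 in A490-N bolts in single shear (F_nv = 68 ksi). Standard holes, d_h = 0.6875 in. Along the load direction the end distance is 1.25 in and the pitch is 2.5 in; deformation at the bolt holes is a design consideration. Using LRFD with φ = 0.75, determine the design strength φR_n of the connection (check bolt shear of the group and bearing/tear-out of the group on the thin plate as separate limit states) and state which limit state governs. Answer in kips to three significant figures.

Bolt shear: A_b = π·0.625²/4 = 0.3068 in²; R_n = 68 × 0.3068 × 4 × 1 = 83.45 kips → 0.75 × 83.45 = 62.6 kips.
Bearing (1.2 l_c t F_u ≤ 2.4 d t F_u): upper limit = 2.4·0.625·0.625·65 = 60.94 kips.
  Edge l_c = 1.25 − 0.6875/2 = 0.9062 → r_n = 44.18 kips; interior l_c = 2.5 − 0.6875 = 1.812 → r_n = 60.94 kips.
  R_n,bearing = 1·44.18 + 3·60.94 = 227 kips → 0.75 × 227 = 170 kips.
Bolt shear governs: 62.6 kips.

62.6 kips (bolt shear governs)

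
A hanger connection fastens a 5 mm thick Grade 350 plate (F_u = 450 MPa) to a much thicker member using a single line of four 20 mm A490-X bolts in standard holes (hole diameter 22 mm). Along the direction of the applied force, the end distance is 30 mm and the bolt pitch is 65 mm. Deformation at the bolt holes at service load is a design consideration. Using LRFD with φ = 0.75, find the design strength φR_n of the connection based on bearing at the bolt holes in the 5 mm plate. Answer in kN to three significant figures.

Per bolt r_n = 1.2 l_c t F_u ≤ 2.4 d t F_u; upper limit = 2.4 × 20 × 5 × 450 / 1000 = 108 kN.
Edge bolt: l_c = 30 − 22/2 = 19 mm → 1.2 × 19 × 5 × 450 / 1000 = 51.3 → r_n = 51.3 kN.
Interior bolts: l_c = 65 − 22 = 43 mm → 1.2 × 43 × 5 × 450 / 1000 = 116.1 → r_n = 108 kN.
R_n = 1 × 51.3 + 3 × 108 = 375.3 kN.
Design strength φR_n = 0.75 × 375.3 = 281 kN.

281 kN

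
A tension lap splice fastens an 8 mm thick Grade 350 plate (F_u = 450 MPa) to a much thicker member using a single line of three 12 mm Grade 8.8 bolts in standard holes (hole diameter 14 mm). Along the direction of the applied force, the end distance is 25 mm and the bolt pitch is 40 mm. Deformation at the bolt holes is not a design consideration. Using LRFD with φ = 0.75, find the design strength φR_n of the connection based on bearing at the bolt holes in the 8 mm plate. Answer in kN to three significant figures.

267 kN

Per bolt r_n = 1.5 l_c t F_u ≤ 3.0 d t F_u; upper limit = 3.0 × 12 × 8 × 450 / 1000 = 129.6 kN.
Edge bolt: l_c = 25 − 14/2 = 18 mm → 1.5 × 18 × 8 × 450 / 1000 = 97.2 → r_n = 97.2 kN.
Interior bolts: l_c = 40 − 14 = 26 mm → 1.5 × 26 × 8 × 450 / 1000 = 140.4 → r_n = 129.6 kN.
R_n = 1 × 97.2 + 2 × 129.6 = 356.4 kN.
Design strength φR_n = 0.75 × 356.4 = 267 kN.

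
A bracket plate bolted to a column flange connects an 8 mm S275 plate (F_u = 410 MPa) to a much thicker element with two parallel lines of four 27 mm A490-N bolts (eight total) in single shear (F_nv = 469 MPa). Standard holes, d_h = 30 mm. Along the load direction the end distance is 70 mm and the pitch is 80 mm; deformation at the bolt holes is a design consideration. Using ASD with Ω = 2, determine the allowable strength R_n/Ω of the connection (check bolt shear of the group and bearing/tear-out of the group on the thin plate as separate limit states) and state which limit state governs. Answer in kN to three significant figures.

803 kN (bearing governs)

Bolt shear: A_b = π·27²/4 = 572.6 mm²; R_n = 469 × 572.6 × 8 × 1 / 1000 = 2148 kN → 2148 / 2 = 1070 kN.
Bearing (1.2 l_c t F_u ≤ 2.4 d t F_u): upper limit = 2.4·27·8·410 / 1000 = 212.5 kN.
  Edge l_c = 70 − 30/2 = 55 → r_n = 212.5 kN; interior l_c = 80 − 30 = 50 → r_n = 196.8 kN.
  R_n,bearing = 2·212.5 + 6·196.8 = 1606 kN → 1606 / 2 = 803 kN.
Bearing governs: 803 kN.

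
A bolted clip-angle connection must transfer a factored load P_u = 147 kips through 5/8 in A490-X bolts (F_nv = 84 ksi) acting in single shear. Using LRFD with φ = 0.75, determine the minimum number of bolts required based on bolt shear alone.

A_b = π·0.625²/4 = 0.3068 in².
Per-bolt design strength φR_n = 0.75 × 84 × 0.3068 × 1 = 19.33 kips.
n ≥ 147 / 19.33 = 7.605 → use 8 bolts.

8 bolts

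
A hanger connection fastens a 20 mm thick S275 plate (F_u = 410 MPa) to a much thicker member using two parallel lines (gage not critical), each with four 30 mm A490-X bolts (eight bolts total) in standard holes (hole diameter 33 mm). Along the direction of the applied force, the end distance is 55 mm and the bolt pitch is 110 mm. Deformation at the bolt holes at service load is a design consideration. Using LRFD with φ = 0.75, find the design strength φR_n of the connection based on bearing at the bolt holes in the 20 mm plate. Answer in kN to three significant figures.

3230 kN

Per bolt r_n = 1.2 l_c t F_u ≤ 2.4 d t F_u; upper limit = 2.4 × 30 × 20 × 410 / 1000 = 590.4 kN.
Edge bolt: l_c = 55 − 33/2 = 38.5 mm → 1.2 × 38.5 × 20 × 410 / 1000 = 378.8 → r_n = 378.8 kN.
Interior bolts: l_c = 110 − 33 = 77 mm → 1.2 × 77 × 20 × 410 / 1000 = 757.7 → r_n = 590.4 kN.
R_n = 2 × 378.8 + 6 × 590.4 = 4300 kN.
Design strength φR_n = 0.75 × 4300 = 3230 kN.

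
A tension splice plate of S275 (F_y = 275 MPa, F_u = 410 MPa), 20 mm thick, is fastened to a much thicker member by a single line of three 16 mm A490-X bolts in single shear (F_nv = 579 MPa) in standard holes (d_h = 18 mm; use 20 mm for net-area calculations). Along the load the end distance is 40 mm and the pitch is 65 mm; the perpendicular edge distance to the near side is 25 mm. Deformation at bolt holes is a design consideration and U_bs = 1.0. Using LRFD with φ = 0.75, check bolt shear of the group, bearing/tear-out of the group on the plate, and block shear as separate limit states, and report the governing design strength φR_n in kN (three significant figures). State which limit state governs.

Bolt shear: A_b = π·16²/4 = 201.1 mm²; R_n = 579 × 201.1 × 3 × 1 / 1000 = 349.2 kN → 0.75 × 349.2 = 262 kN.
Bearing: edge l_c = 31, r_n = 305 kN; interior l_c = 47, r_n = 314.9 kN; R_n = 305 + 2·314.9 = 934.8 kN → 701 kN.
Block shear: A_gv = 3400, A_nv = 2400, A_nt = 300 mm²; R_n = min(0.6F_uA_nv, 0.6F_yA_gv) + U_bs·F_u·A_nt = 684 kN → 513 kN.
Bolt shear governs: 262 kN.

262 kN (bolt shear governs)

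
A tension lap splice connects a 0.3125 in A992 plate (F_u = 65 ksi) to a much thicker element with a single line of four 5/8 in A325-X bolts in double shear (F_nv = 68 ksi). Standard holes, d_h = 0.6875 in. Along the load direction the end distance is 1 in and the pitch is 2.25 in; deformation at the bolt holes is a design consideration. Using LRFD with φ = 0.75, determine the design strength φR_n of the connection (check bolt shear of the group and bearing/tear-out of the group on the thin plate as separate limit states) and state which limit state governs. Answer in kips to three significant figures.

Bolt shear: A_b = π·0.625²/4 = 0.3068 in²; R_n = 68 × 0.3068 × 4 × 2 = 166.9 kips → 0.75 × 166.9 = 125 kips.
Bearing (1.2 l_c t F_u ≤ 2.4 d t F_u): upper limit = 2.4·0.625·0.3125·65 = 30.47 kips.
  Edge l_c = 1 − 0.6875/2 = 0.6562 → r_n = 16 kips; interior l_c = 2.25 − 0.6875 = 1.562 → r_n = 30.47 kips.
  R_n,bearing = 1·16 + 3·30.47 = 107.4 kips → 0.75 × 107.4 = 80.6 kips.
Bearing governs: 80.6 kips.

80.6 kips (bearing governs)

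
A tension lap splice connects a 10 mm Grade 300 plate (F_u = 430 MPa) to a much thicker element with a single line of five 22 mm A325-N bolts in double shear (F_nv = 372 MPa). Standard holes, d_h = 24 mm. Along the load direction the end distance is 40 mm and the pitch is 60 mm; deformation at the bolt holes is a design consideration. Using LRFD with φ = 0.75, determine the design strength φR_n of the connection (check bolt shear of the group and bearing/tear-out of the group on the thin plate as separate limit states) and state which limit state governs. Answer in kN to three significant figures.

666 kN (bearing governs)

Bolt shear: A_b = π·22²/4 = 380.1 mm²; R_n = 372 × 380.1 × 5 × 2 / 1000 = 1414 kN → 0.75 × 1414 = 1060 kN.
Bearing (1.2 l_c t F_u ≤ 2.4 d t F_u): upper limit = 2.4·22·10·430 / 1000 = 227 kN.
  Edge l_c = 40 − 24/2 = 28 → r_n = 144.5 kN; interior l_c = 60 − 24 = 36 → r_n = 185.8 kN.
  R_n,bearing = 1·144.5 + 4·185.8 = 887.5 kN → 0.75 × 887.5 = 666 kN.
Bearing governs: 666 kN.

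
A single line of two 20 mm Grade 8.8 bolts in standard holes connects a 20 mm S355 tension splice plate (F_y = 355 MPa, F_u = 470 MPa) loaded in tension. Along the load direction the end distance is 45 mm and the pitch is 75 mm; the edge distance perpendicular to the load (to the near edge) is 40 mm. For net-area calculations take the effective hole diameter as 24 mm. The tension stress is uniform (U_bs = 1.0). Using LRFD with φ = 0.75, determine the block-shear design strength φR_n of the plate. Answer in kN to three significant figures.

Shear plane L_v = 45 + 1·75 = 120 mm; A_gv = 120 × 20 = 2400 mm².
A_nv = (120 − 1.5·24) × 20 = 1680 mm².
A_nt = (40 − 0.5·24) × 20 = 560 mm².
0.6 F_u A_nv = 473.8 kN; 0.6 F_y A_gv = 511.2 kN → shear rupture governs the shear term.
R_n = 473.8 + 1.0 × 470 × 560 / 1000 = 737 kN.
Design strength φR_n = 0.75 × 737 = 553 kN.

553 kN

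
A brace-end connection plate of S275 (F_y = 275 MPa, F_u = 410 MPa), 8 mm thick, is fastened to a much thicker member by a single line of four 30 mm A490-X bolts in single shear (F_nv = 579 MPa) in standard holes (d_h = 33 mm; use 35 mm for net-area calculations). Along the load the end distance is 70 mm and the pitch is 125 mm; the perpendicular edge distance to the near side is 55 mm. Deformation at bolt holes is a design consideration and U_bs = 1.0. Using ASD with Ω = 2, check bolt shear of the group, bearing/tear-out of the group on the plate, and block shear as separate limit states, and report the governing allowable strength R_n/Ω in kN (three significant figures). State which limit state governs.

355 kN (block shear governs)

Bolt shear: A_b = π·30²/4 = 706.9 mm²; R_n = 579 × 706.9 × 4 × 1 / 1000 = 1637 kN → 1637 / 2 = 819 kN.
Bearing: edge l_c = 53.5, r_n = 210.6 kN; interior l_c = 92, r_n = 236.2 kN; R_n = 210.6 + 3·236.2 = 919.1 kN → 460 kN.
Block shear: A_gv = 3560, A_nv = 2580, A_nt = 300 mm²; R_n = min(0.6F_uA_nv, 0.6F_yA_gv) + U_bs·F_u·A_nt = 710.4 kN → 355 kN.
Block shear governs: 355 kN.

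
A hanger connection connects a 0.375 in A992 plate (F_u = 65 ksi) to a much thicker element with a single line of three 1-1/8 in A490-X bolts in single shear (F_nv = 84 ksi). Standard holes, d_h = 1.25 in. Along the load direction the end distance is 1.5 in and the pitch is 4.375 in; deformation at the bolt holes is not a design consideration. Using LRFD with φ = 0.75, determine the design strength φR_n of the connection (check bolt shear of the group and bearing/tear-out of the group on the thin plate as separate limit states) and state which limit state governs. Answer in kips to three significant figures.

Bolt shear: A_b = π·1.125²/4 = 0.994 in²; R_n = 84 × 0.994 × 3 × 1 = 250.5 kips → 0.75 × 250.5 = 188 kips.
Bearing (1.5 l_c t F_u ≤ 3.0 d t F_u): upper limit = 3.0·1.125·0.375·65 = 82.27 kips.
  Edge l_c = 1.5 − 1.25/2 = 0.875 → r_n = 31.99 kips; interior l_c = 4.375 − 1.25 = 3.125 → r_n = 82.27 kips.
  R_n,bearing = 1·31.99 + 2·82.27 = 196.5 kips → 0.75 × 196.5 = 147 kips.
Bearing governs: 147 kips.

147 kips (bearing governs)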